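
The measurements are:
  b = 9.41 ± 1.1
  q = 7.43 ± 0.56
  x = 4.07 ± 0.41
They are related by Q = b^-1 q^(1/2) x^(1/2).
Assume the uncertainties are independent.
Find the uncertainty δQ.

0.0776

For a monomial Q ∝ b^-1, q^(1/2), x^(1/2), fractional errors add in quadrature:
  (-1·δb/b)² = (-1×0.117)² = 0.0137;  (½·δq/q)² = (0.5×0.0754)² = 0.00142;  (½·δx/x)² = (0.5×0.101)² = 0.00254
δQ/Q = √(0.0176) = 0.133
Q = 0.584, so δQ = 0.133 × 0.584 = 0.0776.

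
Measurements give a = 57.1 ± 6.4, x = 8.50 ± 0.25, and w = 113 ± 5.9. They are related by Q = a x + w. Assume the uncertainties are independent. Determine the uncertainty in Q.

56.6

Let p = a·x = 485. δp/p = √((1·δa/a)² + (1·δx/x)²) = √(0.0126 + 0.000865) = 0.116, so δp = 56.2.
Q = p + w: δQ = √(δp² + δw²) = √(3160 + 34.8) = 56.6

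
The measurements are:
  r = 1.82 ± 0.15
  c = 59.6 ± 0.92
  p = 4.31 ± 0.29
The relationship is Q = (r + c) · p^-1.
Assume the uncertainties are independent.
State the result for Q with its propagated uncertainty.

Let u = r + c = 61.4. δu = √(δr² + δc²) = √(0.0225 + 0.846) = 0.932, so δu/u = 0.0152.
Q is then a monomial in u, p:
δQ/Q = √((δu/u)² + (-1·δp/p)²) = √(0.000230 + 0.00453) = 0.0690
Q = 14.3, so δQ = 0.0690 × 14.3 = 0.983.

14.3 ± 0.983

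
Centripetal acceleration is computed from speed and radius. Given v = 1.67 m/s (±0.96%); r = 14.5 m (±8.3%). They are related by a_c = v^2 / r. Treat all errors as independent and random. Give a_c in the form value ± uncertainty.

0.192 ± 0.0164 m/s^2

Products/powers → add relative errors in quadrature, weighted by exponent:
  (2·δv/v)² = (2×0.00960)² = 0.000369;  (-1·δr/r)² = (-1×0.0830)² = 0.00689
δa_c/a_c = √(0.00726) = 0.0852
a_c = 0.192 m/s^2, so δa_c = 0.0852 × 0.192 = 0.0164 m/s^2.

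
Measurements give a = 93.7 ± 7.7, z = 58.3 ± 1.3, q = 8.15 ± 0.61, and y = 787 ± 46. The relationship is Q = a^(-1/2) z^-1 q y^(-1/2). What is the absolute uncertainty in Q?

4.79e-05

Q is a product of powers, so relative uncertainties combine in quadrature:
  (−½·δa/a)² = (-0.5×0.0822)² = 0.00169;  (-1·δz/z)² = (-1×0.0223)² = 0.000497;  (1·δq/q)² = (1×0.0748)² = 0.00560;  (−½·δy/y)² = (-0.5×0.0584)² = 0.000854
δQ/Q = √(0.00864) = 0.0930
Q = 0.000515, so δQ = 0.0930 × 0.000515 = 4.79e-05.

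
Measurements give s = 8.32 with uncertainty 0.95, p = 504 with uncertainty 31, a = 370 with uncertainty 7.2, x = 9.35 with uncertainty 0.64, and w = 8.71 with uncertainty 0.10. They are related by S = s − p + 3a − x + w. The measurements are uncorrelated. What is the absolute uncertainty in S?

S is a linear combination, so absolute uncertainties add in quadrature:
  (δs)² = 0.902;  (δp)² = 961;  (3·δa)² = 467;  (δx)² = 0.410;  (δw)² = 0.0100
δS = √(1430) = 37.8

37.8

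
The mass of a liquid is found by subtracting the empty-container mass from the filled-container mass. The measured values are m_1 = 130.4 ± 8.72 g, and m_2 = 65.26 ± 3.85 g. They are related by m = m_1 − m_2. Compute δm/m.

m is a linear combination, so absolute uncertainties add in quadrature:
  (δm_1)² = 76.0;  (δm_2)² = 14.8
δm = √(90.9) = 9.53 g
m = 65.14 g, so δm/m = 9.53/65.14 = 0.146.

0.146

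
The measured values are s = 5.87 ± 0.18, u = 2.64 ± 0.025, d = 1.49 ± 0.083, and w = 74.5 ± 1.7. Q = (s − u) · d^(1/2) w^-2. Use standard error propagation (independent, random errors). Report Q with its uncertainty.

Let h = s − u = 3.23. δh = √(δs² + δu²) = √(0.0324 + 0.000625) = 0.182, so δh/h = 0.0563.
Q is then a monomial in h, d, w:
δQ/Q = √((δh/h)² + (½·δd/d)² + (-2·δw/w)²) = √(0.00317 + 0.000776 + 0.00208) = 0.0776
Q = 0.000710, so δQ = 0.0776 × 0.000710 = 5.51e-05.

(7.10 ± 0.551) × 10^-4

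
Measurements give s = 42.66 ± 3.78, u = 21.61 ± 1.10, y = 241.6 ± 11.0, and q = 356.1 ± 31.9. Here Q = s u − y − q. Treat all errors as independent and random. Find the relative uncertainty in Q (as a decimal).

Let p = s·u = 921.9. δp/p = √((1·δs/s)² + (1·δu/u)²) = √(0.00785 + 0.00259) = 0.102, so δp = 94.2.
Q = p − y − q: δQ = √(δp² + δy² + δq²) = √(8870 + 121 + 1020) = 100
Q = 324.2, so δQ/Q = 100/324.2 = 0.309.

0.309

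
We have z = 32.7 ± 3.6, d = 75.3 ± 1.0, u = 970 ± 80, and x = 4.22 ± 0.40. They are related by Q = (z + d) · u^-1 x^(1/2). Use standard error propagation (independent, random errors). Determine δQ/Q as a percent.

Let w = z + d = 108. δw = √(δz² + δd²) = √(13.0 + 1.00) = 3.74, so δw/w = 0.0346.
Q is then a monomial in w, u, x:
δQ/Q = √((δw/w)² + (-1·δu/u)² + (½·δx/x)²) = √(0.00120 + 0.00680 + 0.00225) = 0.101

10.1%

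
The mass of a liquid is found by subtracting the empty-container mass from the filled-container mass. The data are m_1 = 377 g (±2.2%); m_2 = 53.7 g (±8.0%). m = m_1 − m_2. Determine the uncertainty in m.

9.34 g

m is a linear combination, so absolute uncertainties add in quadrature:
  (δm_1)² = 68.8;  (δm_2)² = 18.5
δm = √(87.2) = 9.34 g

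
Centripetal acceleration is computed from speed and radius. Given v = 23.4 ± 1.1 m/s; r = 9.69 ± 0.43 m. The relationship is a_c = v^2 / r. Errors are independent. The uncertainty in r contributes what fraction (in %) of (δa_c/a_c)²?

18.2%

(δa_c/a_c)² = (2·δv/v)² + (-1·δr/r)²
  v term: (2×0.0470)² = 0.00884
  r term: (-1×0.0444)² = 0.00197
Total = 0.0108. Share from r = 0.00197/0.0108 = 0.182.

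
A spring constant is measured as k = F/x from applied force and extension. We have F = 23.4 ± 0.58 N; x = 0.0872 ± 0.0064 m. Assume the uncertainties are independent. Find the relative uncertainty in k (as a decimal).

0.0775

Relative error in a monomial: (δk/k)² = Σ (nᵢ · δxᵢ/xᵢ)².
  (1·δF/F)² = (1×0.0248)² = 0.000614;  (-1·δx/x)² = (-1×0.0734)² = 0.00539
δk/k = √(0.00600) = 0.0775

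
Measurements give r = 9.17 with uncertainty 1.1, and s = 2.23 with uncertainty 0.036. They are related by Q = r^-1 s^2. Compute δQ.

0.0674

For a monomial Q ∝ r^-1, s^2, fractional errors add in quadrature:
  (-1·δr/r)² = (-1×0.120)² = 0.0144;  (2·δs/s)² = (2×0.0161)² = 0.00104
δQ/Q = √(0.0154) = 0.124
Q = 0.542, so δQ = 0.124 × 0.542 = 0.0674.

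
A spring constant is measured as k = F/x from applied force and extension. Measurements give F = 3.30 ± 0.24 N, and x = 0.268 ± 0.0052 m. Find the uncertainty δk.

For a monomial k ∝ F, x^-1, fractional errors add in quadrature:
  (1·δF/F)² = (1×0.0727)² = 0.00529;  (-1·δx/x)² = (-1×0.0194)² = 0.000376
δk/k = √(0.00567) = 0.0753
k = 12.3 N/m, so δk = 0.0753 × 12.3 = 0.927 N/m.

0.927 N/m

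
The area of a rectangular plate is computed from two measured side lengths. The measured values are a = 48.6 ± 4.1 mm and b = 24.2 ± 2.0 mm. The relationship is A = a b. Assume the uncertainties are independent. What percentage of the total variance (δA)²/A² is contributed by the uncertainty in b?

49.0%

(δA/A)² = (1·δa/a)² + (1·δb/b)²
  a term: (1×0.0844)² = 0.00712
  b term: (1×0.0826)² = 0.00683
Total = 0.0139. Share from b = 0.00683/0.0139 = 0.490.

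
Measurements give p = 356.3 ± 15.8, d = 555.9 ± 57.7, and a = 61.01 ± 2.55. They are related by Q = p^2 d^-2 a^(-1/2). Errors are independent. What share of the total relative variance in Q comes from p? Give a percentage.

(δQ/Q)² = (2·δp/p)² + (-2·δd/d)² + (−½·δa/a)²
  p term: (2×0.0443)² = 0.00787
  d term: (-2×0.104)² = 0.0431
  a term: (-0.5×0.0418)² = 0.000437
Total = 0.0514. Share from p = 0.00787/0.0514 = 0.153.

15.3%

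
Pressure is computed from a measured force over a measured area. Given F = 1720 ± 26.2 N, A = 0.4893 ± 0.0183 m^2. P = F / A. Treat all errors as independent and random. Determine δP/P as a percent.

Relative error in a monomial: (δP/P)² = Σ (nᵢ · δxᵢ/xᵢ)².
  (1·δF/F)² = (1×0.0152)² = 0.000232;  (-1·δA/A)² = (-1×0.0374)² = 0.00140
δP/P = √(0.00163) = 0.0404

4.04%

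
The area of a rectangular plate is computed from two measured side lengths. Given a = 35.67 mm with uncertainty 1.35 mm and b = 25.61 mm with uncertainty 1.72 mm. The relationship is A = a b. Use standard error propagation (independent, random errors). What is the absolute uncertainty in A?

For a monomial A ∝ a, b, fractional errors add in quadrature:
  (1·δa/a)² = (1×0.0378)² = 0.00143;  (1·δb/b)² = (1×0.0672)² = 0.00451
δA/A = √(0.00594) = 0.0771
A = 913.5 mm^2, so δA = 0.0771 × 913.5 = 70.4 mm^2.

70.4 mm^2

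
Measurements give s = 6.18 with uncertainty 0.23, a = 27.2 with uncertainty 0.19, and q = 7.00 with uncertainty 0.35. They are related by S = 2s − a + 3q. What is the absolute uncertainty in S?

Each term contributes (cᵢ δxᵢ)² to (δS)²:
  (2·δs)² = 0.212;  (δa)² = 0.0361;  (3·δq)² = 1.10
δS = √(1.35) = 1.16

1.16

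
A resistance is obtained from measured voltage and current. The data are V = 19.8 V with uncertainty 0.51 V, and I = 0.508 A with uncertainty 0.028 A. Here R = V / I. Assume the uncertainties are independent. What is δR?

2.37 Ω

Relative error in a monomial: (δR/R)² = Σ (nᵢ · δxᵢ/xᵢ)².
  (1·δV/V)² = (1×0.0258)² = 0.000663;  (-1·δI/I)² = (-1×0.0551)² = 0.00304
δR/R = √(0.00370) = 0.0608
R = 39.0 Ω, so δR = 0.0608 × 39.0 = 2.37 Ω.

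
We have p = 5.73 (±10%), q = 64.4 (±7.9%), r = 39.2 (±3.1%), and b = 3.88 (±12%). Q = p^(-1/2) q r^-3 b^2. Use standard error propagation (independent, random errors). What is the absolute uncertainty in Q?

Relative error in a monomial: (δQ/Q)² = Σ (nᵢ · δxᵢ/xᵢ)².
  (−½·δp/p)² = (-0.5×0.100)² = 0.00250;  (1·δq/q)² = (1×0.0790)² = 0.00624;  (-3·δr/r)² = (-3×0.0310)² = 0.00865;  (2·δb/b)² = (2×0.120)² = 0.0576
δQ/Q = √(0.0750) = 0.274
Q = 0.00672, so δQ = 0.274 × 0.00672 = 0.00184.

0.00184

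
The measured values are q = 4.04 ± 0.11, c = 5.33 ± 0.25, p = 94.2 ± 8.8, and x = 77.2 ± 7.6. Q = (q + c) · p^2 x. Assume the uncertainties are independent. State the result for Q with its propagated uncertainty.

(6.42 ± 1.37) × 10^6

Let u = q + c = 9.37. δu = √(δq² + δc²) = √(0.0121 + 0.0625) = 0.273, so δu/u = 0.0291.
Q is then a monomial in u, p, x:
δQ/Q = √((δu/u)² + (2·δp/p)² + (1·δx/x)²) = √(0.000850 + 0.0349 + 0.00969) = 0.213
Q = 6.42e+06, so δQ = 0.213 × 6.42e+06 = 1.37e+06.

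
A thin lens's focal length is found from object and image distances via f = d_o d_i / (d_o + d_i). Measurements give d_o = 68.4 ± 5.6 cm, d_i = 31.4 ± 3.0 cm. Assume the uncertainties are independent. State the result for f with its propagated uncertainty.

∂f/∂d_o = (d_i/(d_o+d_i))² = 0.0990;  ∂f/∂d_i = (d_o/(d_o+d_i))² = 0.470
δf = √((∂f/∂d_o · δd_o)² + (∂f/∂d_i · δd_i)²) = √(0.307 + 1.99) = 1.51 cm
f = 21.5 cm.

21.5 ± 1.51 cm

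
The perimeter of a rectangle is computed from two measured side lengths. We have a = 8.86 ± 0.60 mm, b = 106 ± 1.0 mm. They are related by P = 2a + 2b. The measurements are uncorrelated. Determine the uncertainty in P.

2.33 mm

Sums and differences: (δP)² = Σ (cᵢ δxᵢ)².
  (2·δa)² = 1.44;  (2·δb)² = 4.00
δP = √(5.44) = 2.33 mm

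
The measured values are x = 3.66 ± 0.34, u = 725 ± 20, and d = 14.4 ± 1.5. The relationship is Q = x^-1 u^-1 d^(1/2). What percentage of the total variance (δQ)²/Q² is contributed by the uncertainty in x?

(δQ/Q)² = (-1·δx/x)² + (-1·δu/u)² + (½·δd/d)²
  x term: (-1×0.0929)² = 0.00863
  u term: (-1×0.0276)² = 0.000761
  d term: (0.5×0.104)² = 0.00271
Total = 0.0121. Share from x = 0.00863/0.0121 = 0.713.

71.3%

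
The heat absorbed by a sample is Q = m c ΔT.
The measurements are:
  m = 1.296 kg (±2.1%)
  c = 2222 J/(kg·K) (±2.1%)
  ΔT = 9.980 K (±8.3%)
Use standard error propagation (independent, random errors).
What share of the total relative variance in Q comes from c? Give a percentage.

(δQ/Q)² = (1·δm/m)² + (1·δc/c)² + (1·δΔT/ΔT)²
  m term: (1×0.0210)² = 0.000441
  c term: (1×0.0210)² = 0.000441
  ΔT term: (1×0.0830)² = 0.00689
Total = 0.00777. Share from c = 0.000441/0.00777 = 0.0567.

5.67%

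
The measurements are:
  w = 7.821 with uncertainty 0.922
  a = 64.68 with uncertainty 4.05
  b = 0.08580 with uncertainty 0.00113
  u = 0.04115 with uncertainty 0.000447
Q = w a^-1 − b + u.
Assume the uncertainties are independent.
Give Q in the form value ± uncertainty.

Let p = w·a^-1 = 0.1209. δp/p = √((1·δw/w)² + (-1·δa/a)²) = √(0.0139 + 0.00392) = 0.133, so δp = 0.0161.
Q = p − b + u: δQ = √(δp² + δb² + δu²) = √(0.000261 + 1.28e-06 + 2e-07) = 0.0162
Q = 0.07627.

0.07627 ± 0.0162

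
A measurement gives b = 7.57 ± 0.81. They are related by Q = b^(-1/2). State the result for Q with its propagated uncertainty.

0.363 ± 0.0194

Q ∝ b^(-1/2), so δQ/Q = |−½| · δb/b = 0.5 × 0.107 = 0.0535.
Q = 0.363, so δQ = 0.0535 × 0.363 = 0.0194.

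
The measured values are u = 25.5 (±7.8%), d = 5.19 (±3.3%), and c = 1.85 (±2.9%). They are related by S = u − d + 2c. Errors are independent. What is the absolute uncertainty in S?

Sums and differences: (δS)² = Σ (cᵢ δxᵢ)².
  (δu)² = 3.96;  (δd)² = 0.0293;  (2·δc)² = 0.0115
δS = √(4.00) = 2.00

2.00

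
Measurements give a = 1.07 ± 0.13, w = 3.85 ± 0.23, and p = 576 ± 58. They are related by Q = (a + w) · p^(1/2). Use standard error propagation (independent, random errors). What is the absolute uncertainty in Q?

Let u = a + w = 4.92. δu = √(δa² + δw²) = √(0.0169 + 0.0529) = 0.264, so δu/u = 0.0537.
Q is then a monomial in u, p:
δQ/Q = √((δu/u)² + (½·δp/p)²) = √(0.00288 + 0.00253) = 0.0736
Q = 118, so δQ = 0.0736 × 118 = 8.69.

8.69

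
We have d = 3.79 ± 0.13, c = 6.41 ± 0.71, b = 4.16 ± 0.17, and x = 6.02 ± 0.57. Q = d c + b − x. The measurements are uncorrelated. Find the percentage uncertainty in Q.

12.8%

Let p = d·c = 24.3. δp/p = √((1·δd/d)² + (1·δc/c)²) = √(0.00118 + 0.0123) = 0.116, so δp = 2.82.
Q = p + b − x: δQ = √(δp² + δb² + δx²) = √(7.94 + 0.0289 + 0.325) = 2.88
Q = 22.4, so δQ/Q = 2.88/22.4 = 0.128.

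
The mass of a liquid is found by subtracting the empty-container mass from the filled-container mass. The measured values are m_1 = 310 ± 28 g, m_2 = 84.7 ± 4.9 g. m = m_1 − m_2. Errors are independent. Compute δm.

28.4 g

Each term contributes (cᵢ δxᵢ)² to (δm)²:
  (δm_1)² = 784;  (δm_2)² = 24.0
δm = √(808) = 28.4 g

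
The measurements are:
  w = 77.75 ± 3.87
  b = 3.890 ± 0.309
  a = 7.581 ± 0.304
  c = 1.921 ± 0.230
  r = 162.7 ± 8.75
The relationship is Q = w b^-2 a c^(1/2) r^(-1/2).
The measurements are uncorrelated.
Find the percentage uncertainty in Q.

For a monomial Q ∝ w, b^-2, a, c^(1/2), r^(-1/2), fractional errors add in quadrature:
  (1·δw/w)² = (1×0.0498)² = 0.00248;  (-2·δb/b)² = (-2×0.0794)² = 0.0252;  (1·δa/a)² = (1×0.0401)² = 0.00161;  (½·δc/c)² = (0.5×0.120)² = 0.00358;  (−½·δr/r)² = (-0.5×0.0538)² = 0.000723
δQ/Q = √(0.0336) = 0.183

18.3%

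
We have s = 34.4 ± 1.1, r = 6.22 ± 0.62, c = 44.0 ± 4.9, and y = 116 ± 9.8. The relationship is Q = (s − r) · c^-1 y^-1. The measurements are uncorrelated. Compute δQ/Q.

Let u = s − r = 28.2. δu = √(δs² + δr²) = √(1.21 + 0.384) = 1.26, so δu/u = 0.0448.
Q is then a monomial in u, c, y:
δQ/Q = √((δu/u)² + (-1·δc/c)² + (-1·δy/y)²) = √(0.00201 + 0.0124 + 0.00714) = 0.147

0.147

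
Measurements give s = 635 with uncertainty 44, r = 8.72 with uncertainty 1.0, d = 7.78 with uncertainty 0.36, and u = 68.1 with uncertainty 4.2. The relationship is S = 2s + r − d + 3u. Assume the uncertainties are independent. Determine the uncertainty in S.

S is a linear combination, so absolute uncertainties add in quadrature:
  (2·δs)² = 7740;  (δr)² = 1.00;  (δd)² = 0.130;  (3·δu)² = 159
δS = √(7900) = 88.9

88.9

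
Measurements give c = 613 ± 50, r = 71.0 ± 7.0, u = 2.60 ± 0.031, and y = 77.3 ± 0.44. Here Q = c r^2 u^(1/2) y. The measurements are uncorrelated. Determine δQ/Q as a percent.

21.4%

Relative error in a monomial: (δQ/Q)² = Σ (nᵢ · δxᵢ/xᵢ)².
  (1·δc/c)² = (1×0.0816)² = 0.00665;  (2·δr/r)² = (2×0.0986)² = 0.0389;  (½·δu/u)² = (0.5×0.0119)² = 3.55e-05;  (1·δy/y)² = (1×0.00569)² = 3.24e-05
δQ/Q = √(0.0456) = 0.214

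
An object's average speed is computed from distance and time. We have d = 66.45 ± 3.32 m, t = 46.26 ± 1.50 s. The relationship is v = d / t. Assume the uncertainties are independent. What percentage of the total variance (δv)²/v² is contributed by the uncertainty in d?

70.4%

(δv/v)² = (1·δd/d)² + (-1·δt/t)²
  d term: (1×0.0500)² = 0.00250
  t term: (-1×0.0324)² = 0.00105
Total = 0.00355. Share from d = 0.00250/0.00355 = 0.704.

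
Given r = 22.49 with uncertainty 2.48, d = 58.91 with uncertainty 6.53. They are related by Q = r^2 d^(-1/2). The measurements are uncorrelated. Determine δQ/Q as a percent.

For a monomial Q ∝ r^2, d^(-1/2), fractional errors add in quadrature:
  (2·δr/r)² = (2×0.110)² = 0.0486;  (−½·δd/d)² = (-0.5×0.111)² = 0.00307
δQ/Q = √(0.0517) = 0.227

22.7%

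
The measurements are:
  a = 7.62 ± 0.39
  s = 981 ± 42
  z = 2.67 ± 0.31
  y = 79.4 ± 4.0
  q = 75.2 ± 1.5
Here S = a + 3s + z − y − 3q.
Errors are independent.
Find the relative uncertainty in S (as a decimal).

0.0476

Absolute uncertainties add in quadrature for a linear combination:
  (δa)² = 0.152;  (3·δs)² = 15900;  (δz)² = 0.0961;  (δy)² = 16.0;  (3·δq)² = 20.2
δS = √(15900) = 126
S = 2650, so δS/S = 126/2650 = 0.0476.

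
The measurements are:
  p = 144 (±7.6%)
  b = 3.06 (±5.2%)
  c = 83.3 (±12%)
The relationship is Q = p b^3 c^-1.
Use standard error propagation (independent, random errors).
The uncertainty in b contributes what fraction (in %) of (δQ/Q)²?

54.7%

(δQ/Q)² = (1·δp/p)² + (3·δb/b)² + (-1·δc/c)²
  p term: (1×0.0760)² = 0.00578
  b term: (3×0.0520)² = 0.0243
  c term: (-1×0.120)² = 0.0144
Total = 0.0445. Share from b = 0.0243/0.0445 = 0.547.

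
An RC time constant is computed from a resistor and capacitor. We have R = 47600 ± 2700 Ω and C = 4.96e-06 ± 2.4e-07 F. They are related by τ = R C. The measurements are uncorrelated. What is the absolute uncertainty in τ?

τ is a product of powers, so relative uncertainties combine in quadrature:
  (1·δR/R)² = (1×0.0567)² = 0.00322;  (1·δC/C)² = (1×0.0484)² = 0.00234
δτ/τ = √(0.00556) = 0.0746
τ = 0.236 s, so δτ = 0.0746 × 0.236 = 0.0176 s.

0.0176 s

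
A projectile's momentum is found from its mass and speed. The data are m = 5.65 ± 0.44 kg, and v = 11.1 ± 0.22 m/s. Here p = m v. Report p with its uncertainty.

Relative error in a monomial: (δp/p)² = Σ (nᵢ · δxᵢ/xᵢ)².
  (1·δm/m)² = (1×0.0779)² = 0.00606;  (1·δv/v)² = (1×0.0198)² = 0.000393
δp/p = √(0.00646) = 0.0804
p = 62.7 kg·m/s, so δp = 0.0804 × 62.7 = 5.04 kg·m/s.

62.7 ± 5.04 kg·m/s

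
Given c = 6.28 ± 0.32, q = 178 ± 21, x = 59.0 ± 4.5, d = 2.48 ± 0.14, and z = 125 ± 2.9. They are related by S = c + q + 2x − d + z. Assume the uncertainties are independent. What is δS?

S is a linear combination, so absolute uncertainties add in quadrature:
  (δc)² = 0.102;  (δq)² = 441;  (2·δx)² = 81.0;  (δd)² = 0.0196;  (δz)² = 8.41
δS = √(531) = 23.0

23.0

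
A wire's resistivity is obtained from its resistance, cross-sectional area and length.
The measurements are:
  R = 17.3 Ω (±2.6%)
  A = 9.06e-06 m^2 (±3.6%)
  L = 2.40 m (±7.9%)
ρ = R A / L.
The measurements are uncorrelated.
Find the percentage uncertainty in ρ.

Relative error in a monomial: (δρ/ρ)² = Σ (nᵢ · δxᵢ/xᵢ)².
  (1·δR/R)² = (1×0.0260)² = 0.000676;  (1·δA/A)² = (1×0.0360)² = 0.00130;  (-1·δL/L)² = (-1×0.0790)² = 0.00624
δρ/ρ = √(0.00821) = 0.0906

9.06%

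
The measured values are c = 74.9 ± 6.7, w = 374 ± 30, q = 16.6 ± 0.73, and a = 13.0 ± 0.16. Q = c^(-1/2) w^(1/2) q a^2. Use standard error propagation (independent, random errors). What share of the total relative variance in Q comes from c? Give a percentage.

32.5%

(δQ/Q)² = (−½·δc/c)² + (½·δw/w)² + (1·δq/q)² + (2·δa/a)²
  c term: (-0.5×0.0895)² = 0.00200
  w term: (0.5×0.0802)² = 0.00161
  q term: (1×0.0440)² = 0.00193
  a term: (2×0.0123)² = 0.000606
Total = 0.00615. Share from c = 0.00200/0.00615 = 0.325.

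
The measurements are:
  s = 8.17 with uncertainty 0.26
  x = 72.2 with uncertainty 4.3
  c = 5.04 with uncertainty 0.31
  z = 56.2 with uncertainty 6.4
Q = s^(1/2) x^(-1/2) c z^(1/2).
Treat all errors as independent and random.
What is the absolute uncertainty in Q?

Since Q is a product/quotient, work with relative uncertainties:
  (½·δs/s)² = (0.5×0.0318)² = 0.000253;  (−½·δx/x)² = (-0.5×0.0596)² = 0.000887;  (1·δc/c)² = (1×0.0615)² = 0.00378;  (½·δz/z)² = (0.5×0.114)² = 0.00324
δQ/Q = √(0.00817) = 0.0904
Q = 12.7, so δQ = 0.0904 × 12.7 = 1.15.

1.15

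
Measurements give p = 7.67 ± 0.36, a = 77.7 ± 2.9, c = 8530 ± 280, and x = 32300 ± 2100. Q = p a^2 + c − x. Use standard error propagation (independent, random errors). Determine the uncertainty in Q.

Let w = p·a^2 = 46300. δw/w = √((1·δp/p)² + (2·δa/a)²) = √(0.00220 + 0.00557) = 0.0882, so δw = 4080.
Q = w + c − x: δQ = √(δw² + δc² + δx²) = √(1.67e+07 + 78400 + 4.41e+06) = 4600

4600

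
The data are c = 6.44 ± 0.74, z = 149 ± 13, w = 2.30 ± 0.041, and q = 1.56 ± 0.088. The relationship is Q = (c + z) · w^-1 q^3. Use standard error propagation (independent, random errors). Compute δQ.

Let u = c + z = 155. δu = √(δc² + δz²) = √(0.548 + 169) = 13.0, so δu/u = 0.0838.
Q is then a monomial in u, w, q:
δQ/Q = √((δu/u)² + (-1·δw/w)² + (3·δq/q)²) = √(0.00702 + 0.000318 + 0.0286) = 0.190
Q = 257, so δQ = 0.190 × 257 = 48.7.

48.7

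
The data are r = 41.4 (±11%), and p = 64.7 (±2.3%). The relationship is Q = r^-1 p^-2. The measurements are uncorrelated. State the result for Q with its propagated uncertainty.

(5.77 ± 0.688) × 10^-6

Each factor contributes (exponent × relative error)² to (δQ/Q)²:
  (-1·δr/r)² = (-1×0.110)² = 0.0121;  (-2·δp/p)² = (-2×0.0230)² = 0.00212
δQ/Q = √(0.0142) = 0.119
Q = 5.77e-06, so δQ = 0.119 × 5.77e-06 = 6.88e-07.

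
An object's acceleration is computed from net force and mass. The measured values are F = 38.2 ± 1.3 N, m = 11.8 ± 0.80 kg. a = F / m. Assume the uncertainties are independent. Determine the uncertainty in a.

Each factor contributes (exponent × relative error)² to (δa/a)²:
  (1·δF/F)² = (1×0.0340)² = 0.00116;  (-1·δm/m)² = (-1×0.0678)² = 0.00460
δa/a = √(0.00575) = 0.0759
a = 3.24 m/s^2, so δa = 0.0759 × 3.24 = 0.246 m/s^2.

0.246 m/s^2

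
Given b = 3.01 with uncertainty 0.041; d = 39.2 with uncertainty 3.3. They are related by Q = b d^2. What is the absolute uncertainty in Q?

Each factor contributes (exponent × relative error)² to (δQ/Q)²:
  (1·δb/b)² = (1×0.0136)² = 0.000186;  (2·δd/d)² = (2×0.0842)² = 0.0283
δQ/Q = √(0.0285) = 0.169
Q = 4630, so δQ = 0.169 × 4630 = 781.

781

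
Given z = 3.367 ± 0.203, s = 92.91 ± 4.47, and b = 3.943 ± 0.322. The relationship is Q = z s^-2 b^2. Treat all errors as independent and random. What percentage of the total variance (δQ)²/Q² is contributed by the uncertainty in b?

(δQ/Q)² = (1·δz/z)² + (-2·δs/s)² + (2·δb/b)²
  z term: (1×0.0603)² = 0.00364
  s term: (-2×0.0481)² = 0.00926
  b term: (2×0.0817)² = 0.0267
Total = 0.0396. Share from b = 0.0267/0.0396 = 0.674.

67.4%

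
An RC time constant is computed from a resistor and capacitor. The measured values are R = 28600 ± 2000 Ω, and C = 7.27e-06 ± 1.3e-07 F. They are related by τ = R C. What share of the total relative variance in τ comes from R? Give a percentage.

(δτ/τ)² = (1·δR/R)² + (1·δC/C)²
  R term: (1×0.0699)² = 0.00489
  C term: (1×0.0179)² = 0.000320
Total = 0.00521. Share from R = 0.00489/0.00521 = 0.939.

93.9%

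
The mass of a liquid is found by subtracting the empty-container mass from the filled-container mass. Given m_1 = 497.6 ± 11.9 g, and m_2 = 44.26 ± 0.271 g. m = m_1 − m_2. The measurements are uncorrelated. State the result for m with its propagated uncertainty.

453.3 ± 11.9 g

Absolute uncertainties add in quadrature for a linear combination:
  (δm_1)² = 142;  (δm_2)² = 0.0734
δm = √(142) = 11.9 g
m = 453.3 g.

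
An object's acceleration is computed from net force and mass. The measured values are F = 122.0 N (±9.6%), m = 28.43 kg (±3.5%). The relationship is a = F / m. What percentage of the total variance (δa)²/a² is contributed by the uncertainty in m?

11.7%

(δa/a)² = (1·δF/F)² + (-1·δm/m)²
  F term: (1×0.0960)² = 0.00922
  m term: (-1×0.0350)² = 0.00123
Total = 0.0104. Share from m = 0.00123/0.0104 = 0.117.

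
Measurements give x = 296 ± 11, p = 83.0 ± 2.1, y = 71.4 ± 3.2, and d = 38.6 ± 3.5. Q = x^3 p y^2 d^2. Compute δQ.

3.8e+15

Products/powers → add relative errors in quadrature, weighted by exponent:
  (3·δx/x)² = (3×0.0372)² = 0.0124;  (1·δp/p)² = (1×0.0253)² = 0.000640;  (2·δy/y)² = (2×0.0448)² = 0.00803;  (2·δd/d)² = (2×0.0907)² = 0.0329
δQ/Q = √(0.0540) = 0.232
Q = 1.64e+16, so δQ = 0.232 × 1.64e+16 = 3.8e+15.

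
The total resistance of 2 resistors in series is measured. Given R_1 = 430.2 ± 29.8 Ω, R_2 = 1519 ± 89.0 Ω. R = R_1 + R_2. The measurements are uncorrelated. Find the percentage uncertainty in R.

Sums and differences: (δR)² = Σ (cᵢ δxᵢ)².
  (δR_1)² = 888;  (δR_2)² = 7920
δR = √(8810) = 93.9 Ω
R = 1949 Ω, so δR/R = 93.9/1949 = 0.0482.

4.82%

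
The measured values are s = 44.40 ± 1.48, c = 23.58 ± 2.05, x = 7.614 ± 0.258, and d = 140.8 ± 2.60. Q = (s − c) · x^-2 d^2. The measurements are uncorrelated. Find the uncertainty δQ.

Let u = s − c = 20.82. δu = √(δs² + δc²) = √(2.19 + 4.20) = 2.53, so δu/u = 0.121.
Q is then a monomial in u, x, d:
δQ/Q = √((δu/u)² + (-2·δx/x)² + (2·δd/d)²) = √(0.0147 + 0.00459 + 0.00136) = 0.144
Q = 7120, so δQ = 0.144 × 7120 = 1020.

1020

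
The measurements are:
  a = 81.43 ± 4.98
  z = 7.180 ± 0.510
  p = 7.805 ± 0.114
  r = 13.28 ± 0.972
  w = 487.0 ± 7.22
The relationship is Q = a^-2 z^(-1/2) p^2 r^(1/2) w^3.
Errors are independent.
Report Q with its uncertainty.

(1.443 ± 0.206) × 10^6

Relative error in a monomial: (δQ/Q)² = Σ (nᵢ · δxᵢ/xᵢ)².
  (-2·δa/a)² = (-2×0.0612)² = 0.0150;  (−½·δz/z)² = (-0.5×0.0710)² = 0.00126;  (2·δp/p)² = (2×0.0146)² = 0.000853;  (½·δr/r)² = (0.5×0.0732)² = 0.00134;  (3·δw/w)² = (3×0.0148)² = 0.00198
δQ/Q = √(0.0204) = 0.143
Q = 1.443e+06, so δQ = 0.143 × 1.443e+06 = 2.06e+05.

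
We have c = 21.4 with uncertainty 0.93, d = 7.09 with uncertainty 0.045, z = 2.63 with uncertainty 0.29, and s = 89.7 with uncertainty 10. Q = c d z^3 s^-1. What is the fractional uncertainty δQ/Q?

Q is a product of powers, so relative uncertainties combine in quadrature:
  (1·δc/c)² = (1×0.0435)² = 0.00189;  (1·δd/d)² = (1×0.00635)² = 4.03e-05;  (3·δz/z)² = (3×0.110)² = 0.109;  (-1·δs/s)² = (-1×0.111)² = 0.0124
δQ/Q = √(0.124) = 0.352

0.352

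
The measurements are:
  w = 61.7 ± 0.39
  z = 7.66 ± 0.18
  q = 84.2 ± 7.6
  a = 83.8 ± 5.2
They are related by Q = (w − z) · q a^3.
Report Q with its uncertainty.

(2.68 ± 0.554) × 10^9

Let u = w − z = 54.0. δu = √(δw² + δz²) = √(0.152 + 0.0324) = 0.430, so δu/u = 0.00795.
Q is then a monomial in u, q, a:
δQ/Q = √((δu/u)² + (1·δq/q)² + (3·δa/a)²) = √(6.32e-05 + 0.00815 + 0.0347) = 0.207
Q = 2.68e+09, so δQ = 0.207 × 2.68e+09 = 5.54e+08.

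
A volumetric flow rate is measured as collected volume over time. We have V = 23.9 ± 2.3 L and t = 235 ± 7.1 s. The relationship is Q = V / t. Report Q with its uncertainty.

Relative error in a monomial: (δQ/Q)² = Σ (nᵢ · δxᵢ/xᵢ)².
  (1·δV/V)² = (1×0.0962)² = 0.00926;  (-1·δt/t)² = (-1×0.0302)² = 0.000913
δQ/Q = √(0.0102) = 0.101
Q = 0.102 L/s, so δQ = 0.101 × 0.102 = 0.0103 L/s.

0.102 ± 0.0103 L/s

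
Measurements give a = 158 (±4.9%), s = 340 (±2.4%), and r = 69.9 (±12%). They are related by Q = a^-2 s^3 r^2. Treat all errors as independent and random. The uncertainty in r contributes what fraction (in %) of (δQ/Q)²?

79.6%

(δQ/Q)² = (-2·δa/a)² + (3·δs/s)² + (2·δr/r)²
  a term: (-2×0.0490)² = 0.00960
  s term: (3×0.0240)² = 0.00518
  r term: (2×0.120)² = 0.0576
Total = 0.0724. Share from r = 0.0576/0.0724 = 0.796.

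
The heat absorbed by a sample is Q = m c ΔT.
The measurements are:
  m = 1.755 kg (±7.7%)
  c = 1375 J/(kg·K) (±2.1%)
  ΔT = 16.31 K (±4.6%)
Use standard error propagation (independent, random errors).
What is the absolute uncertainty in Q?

3630 J

Relative error in a monomial: (δQ/Q)² = Σ (nᵢ · δxᵢ/xᵢ)².
  (1·δm/m)² = (1×0.0770)² = 0.00593;  (1·δc/c)² = (1×0.0210)² = 0.000441;  (1·δΔT/ΔT)² = (1×0.0460)² = 0.00212
δQ/Q = √(0.00849) = 0.0921
Q = 39360 J, so δQ = 0.0921 × 39360 = 3630 J.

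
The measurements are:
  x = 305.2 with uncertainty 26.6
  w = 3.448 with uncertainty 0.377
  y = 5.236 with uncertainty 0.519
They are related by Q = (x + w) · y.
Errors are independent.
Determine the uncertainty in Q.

Let u = x + w = 308.6. δu = √(δx² + δw²) = √(708 + 0.142) = 26.6, so δu/u = 0.0862.
Q is then a monomial in u, y:
δQ/Q = √((δu/u)² + (1·δy/y)²) = √(0.00743 + 0.00983) = 0.131
Q = 1616, so δQ = 0.131 × 1616 = 212.

212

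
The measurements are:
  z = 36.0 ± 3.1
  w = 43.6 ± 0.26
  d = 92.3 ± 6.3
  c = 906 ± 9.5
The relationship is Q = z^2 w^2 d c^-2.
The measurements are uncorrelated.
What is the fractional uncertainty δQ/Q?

Products/powers → add relative errors in quadrature, weighted by exponent:
  (2·δz/z)² = (2×0.0861)² = 0.0297;  (2·δw/w)² = (2×0.00596)² = 0.000142;  (1·δd/d)² = (1×0.0683)² = 0.00466;  (-2·δc/c)² = (-2×0.0105)² = 0.000440
δQ/Q = √(0.0349) = 0.187

0.187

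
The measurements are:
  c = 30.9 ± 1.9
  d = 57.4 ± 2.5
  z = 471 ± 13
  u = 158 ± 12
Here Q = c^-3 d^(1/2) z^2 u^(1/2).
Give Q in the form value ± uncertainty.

Q is a product of powers, so relative uncertainties combine in quadrature:
  (-3·δc/c)² = (-3×0.0615)² = 0.0340;  (½·δd/d)² = (0.5×0.0436)² = 0.000474;  (2·δz/z)² = (2×0.0276)² = 0.00305;  (½·δu/u)² = (0.5×0.0759)² = 0.00144
δQ/Q = √(0.0390) = 0.197
Q = 716, so δQ = 0.197 × 716 = 141.

716 ± 141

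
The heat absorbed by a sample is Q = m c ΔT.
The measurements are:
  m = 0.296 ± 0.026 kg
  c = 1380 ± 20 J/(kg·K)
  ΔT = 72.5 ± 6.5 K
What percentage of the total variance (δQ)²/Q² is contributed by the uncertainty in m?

(δQ/Q)² = (1·δm/m)² + (1·δc/c)² + (1·δΔT/ΔT)²
  m term: (1×0.0878)² = 0.00772
  c term: (1×0.0145)² = 0.000210
  ΔT term: (1×0.0897)² = 0.00804
Total = 0.0160. Share from m = 0.00772/0.0160 = 0.483.

48.3%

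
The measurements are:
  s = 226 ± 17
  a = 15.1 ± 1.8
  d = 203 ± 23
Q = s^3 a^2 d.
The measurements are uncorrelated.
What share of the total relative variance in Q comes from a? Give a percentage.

(δQ/Q)² = (3·δs/s)² + (2·δa/a)² + (1·δd/d)²
  s term: (3×0.0752)² = 0.0509
  a term: (2×0.119)² = 0.0568
  d term: (1×0.113)² = 0.0128
Total = 0.121. Share from a = 0.0568/0.121 = 0.471.

47.1%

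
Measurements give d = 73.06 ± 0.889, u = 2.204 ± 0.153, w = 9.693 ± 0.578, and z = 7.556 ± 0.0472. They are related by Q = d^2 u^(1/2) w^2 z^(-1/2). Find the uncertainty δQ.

34300

For a monomial Q ∝ d^2, u^(1/2), w^2, z^(-1/2), fractional errors add in quadrature:
  (2·δd/d)² = (2×0.0122)² = 0.000592;  (½·δu/u)² = (0.5×0.0694)² = 0.00120;  (2·δw/w)² = (2×0.0596)² = 0.0142;  (−½·δz/z)² = (-0.5×0.00625)² = 9.76e-06
δQ/Q = √(0.0160) = 0.127
Q = 270900, so δQ = 0.127 × 270900 = 34300.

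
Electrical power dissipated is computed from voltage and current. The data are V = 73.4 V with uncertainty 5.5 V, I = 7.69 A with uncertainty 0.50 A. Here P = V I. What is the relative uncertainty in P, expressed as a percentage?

Products/powers → add relative errors in quadrature, weighted by exponent:
  (1·δV/V)² = (1×0.0749)² = 0.00561;  (1·δI/I)² = (1×0.0650)² = 0.00423
δP/P = √(0.00984) = 0.0992

9.92%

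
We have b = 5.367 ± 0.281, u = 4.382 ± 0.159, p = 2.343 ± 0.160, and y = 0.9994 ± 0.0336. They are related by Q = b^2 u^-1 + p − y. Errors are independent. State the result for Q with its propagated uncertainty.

Let w = b^2·u^-1 = 6.573. δw/w = √((2·δb/b)² + (-1·δu/u)²) = √(0.0110 + 0.00132) = 0.111, so δw = 0.728.
Q = w + p − y: δQ = √(δw² + δp² + δy²) = √(0.531 + 0.0256 + 0.00113) = 0.747
Q = 7.917.

7.917 ± 0.747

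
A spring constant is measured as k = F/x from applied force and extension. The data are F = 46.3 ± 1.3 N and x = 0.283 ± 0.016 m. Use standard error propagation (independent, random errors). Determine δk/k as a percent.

k is a product of powers, so relative uncertainties combine in quadrature:
  (1·δF/F)² = (1×0.0281)² = 0.000788;  (-1·δx/x)² = (-1×0.0565)² = 0.00320
δk/k = √(0.00398) = 0.0631

6.31%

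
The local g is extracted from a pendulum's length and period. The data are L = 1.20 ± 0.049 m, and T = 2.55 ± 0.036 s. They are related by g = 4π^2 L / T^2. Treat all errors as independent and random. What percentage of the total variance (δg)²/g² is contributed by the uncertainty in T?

32.3%

(δg/g)² = (1·δL/L)² + (-2·δT/T)²
  L term: (1×0.0408)² = 0.00167
  T term: (-2×0.0141)² = 0.000797
Total = 0.00246. Share from T = 0.000797/0.00246 = 0.323.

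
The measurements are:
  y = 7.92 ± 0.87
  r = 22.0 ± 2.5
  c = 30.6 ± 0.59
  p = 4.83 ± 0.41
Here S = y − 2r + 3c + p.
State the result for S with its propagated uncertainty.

60.6 ± 5.39

For a sum/difference, combine absolute errors in quadrature:
  (δy)² = 0.757;  (2·δr)² = 25.0;  (3·δc)² = 3.13;  (δp)² = 0.168
δS = √(29.1) = 5.39
S = 60.6.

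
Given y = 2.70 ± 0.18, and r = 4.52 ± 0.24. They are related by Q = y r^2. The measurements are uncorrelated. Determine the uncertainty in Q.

Since Q is a product/quotient, work with relative uncertainties:
  (1·δy/y)² = (1×0.0667)² = 0.00444;  (2·δr/r)² = (2×0.0531)² = 0.0113
δQ/Q = √(0.0157) = 0.125
Q = 55.2, so δQ = 0.125 × 55.2 = 6.92.

6.92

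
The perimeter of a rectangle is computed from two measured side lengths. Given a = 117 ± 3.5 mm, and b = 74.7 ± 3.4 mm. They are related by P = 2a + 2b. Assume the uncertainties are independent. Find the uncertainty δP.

Sums and differences: (δP)² = Σ (cᵢ δxᵢ)².
  (2·δa)² = 49.0;  (2·δb)² = 46.2
δP = √(95.2) = 9.76 mm

9.76 mm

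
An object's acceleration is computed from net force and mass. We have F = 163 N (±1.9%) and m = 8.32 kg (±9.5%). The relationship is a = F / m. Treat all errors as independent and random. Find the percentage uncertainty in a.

9.69%

For a monomial a ∝ F, m^-1, fractional errors add in quadrature:
  (1·δF/F)² = (1×0.0190)² = 0.000361;  (-1·δm/m)² = (-1×0.0950)² = 0.00903
δa/a = √(0.00939) = 0.0969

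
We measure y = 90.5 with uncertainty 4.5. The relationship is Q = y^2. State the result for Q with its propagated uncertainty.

8190 ± 814

Q ∝ y^2, so δQ/Q = |2| · δy/y = 2 × 0.0497 = 0.0994.
Q = 8190, so δQ = 0.0994 × 8190 = 814.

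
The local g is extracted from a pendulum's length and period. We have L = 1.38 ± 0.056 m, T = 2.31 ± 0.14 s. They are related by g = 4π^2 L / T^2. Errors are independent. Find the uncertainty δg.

Since g is a product/quotient, work with relative uncertainties:
  (1·δL/L)² = (1×0.0406)² = 0.00165;  (-2·δT/T)² = (-2×0.0606)² = 0.0147
δg/g = √(0.0163) = 0.128
g = 10.2 m/s^2, so δg = 0.128 × 10.2 = 1.31 m/s^2.

1.31 m/s^2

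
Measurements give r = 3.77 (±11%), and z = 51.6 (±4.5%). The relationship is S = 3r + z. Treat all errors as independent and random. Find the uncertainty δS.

Sums and differences: (δS)² = Σ (cᵢ δxᵢ)².
  (3·δr)² = 1.55;  (δz)² = 5.39
δS = √(6.94) = 2.63

2.63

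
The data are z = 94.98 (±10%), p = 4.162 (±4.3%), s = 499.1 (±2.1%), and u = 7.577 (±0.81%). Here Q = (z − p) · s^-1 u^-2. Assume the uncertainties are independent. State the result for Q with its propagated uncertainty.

0.003169 ± 0.000342

Let w = z − p = 90.82. δw = √(δz² + δp²) = √(90.2 + 0.0320) = 9.50, so δw/w = 0.105.
Q is then a monomial in w, s, u:
δQ/Q = √((δw/w)² + (-1·δs/s)² + (-2·δu/u)²) = √(0.0109 + 0.000441 + 0.000262) = 0.108
Q = 0.003169, so δQ = 0.108 × 0.003169 = 0.000342.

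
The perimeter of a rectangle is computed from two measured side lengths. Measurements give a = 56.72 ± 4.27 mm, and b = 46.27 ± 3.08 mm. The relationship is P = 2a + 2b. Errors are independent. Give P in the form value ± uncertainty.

206.0 ± 10.5 mm

Absolute uncertainties add in quadrature for a linear combination:
  (2·δa)² = 72.9;  (2·δb)² = 37.9
δP = √(111) = 10.5 mm
P = 206.0 mm.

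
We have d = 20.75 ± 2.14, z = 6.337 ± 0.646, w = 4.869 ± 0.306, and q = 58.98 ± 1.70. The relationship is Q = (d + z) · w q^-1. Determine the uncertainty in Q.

Let u = d + z = 27.09. δu = √(δd² + δz²) = √(4.58 + 0.417) = 2.24, so δu/u = 0.0825.
Q is then a monomial in u, w, q:
δQ/Q = √((δu/u)² + (1·δw/w)² + (-1·δq/q)²) = √(0.00681 + 0.00395 + 0.000831) = 0.108
Q = 2.236, so δQ = 0.108 × 2.236 = 0.241.

0.241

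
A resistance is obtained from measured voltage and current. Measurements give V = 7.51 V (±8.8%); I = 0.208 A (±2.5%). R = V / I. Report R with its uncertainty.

36.1 ± 3.30 Ω

Products/powers → add relative errors in quadrature, weighted by exponent:
  (1·δV/V)² = (1×0.0880)² = 0.00774;  (-1·δI/I)² = (-1×0.0250)² = 0.000625
δR/R = √(0.00837) = 0.0915
R = 36.1 Ω, so δR = 0.0915 × 36.1 = 3.30 Ω.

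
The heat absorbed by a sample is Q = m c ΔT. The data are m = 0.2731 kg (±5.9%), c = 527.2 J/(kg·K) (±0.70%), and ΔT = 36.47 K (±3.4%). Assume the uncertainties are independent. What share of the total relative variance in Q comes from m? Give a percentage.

(δQ/Q)² = (1·δm/m)² + (1·δc/c)² + (1·δΔT/ΔT)²
  m term: (1×0.0590)² = 0.00348
  c term: (1×0.00700)² = 4.9e-05
  ΔT term: (1×0.0340)² = 0.00116
Total = 0.00469. Share from m = 0.00348/0.00469 = 0.743.

74.3%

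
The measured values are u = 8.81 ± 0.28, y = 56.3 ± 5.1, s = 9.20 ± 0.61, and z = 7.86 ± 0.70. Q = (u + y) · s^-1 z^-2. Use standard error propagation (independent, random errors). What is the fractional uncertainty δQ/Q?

0.206

Let w = u + y = 65.1. δw = √(δu² + δy²) = √(0.0784 + 26.0) = 5.11, so δw/w = 0.0784.
Q is then a monomial in w, s, z:
δQ/Q = √((δw/w)² + (-1·δs/s)² + (-2·δz/z)²) = √(0.00615 + 0.00440 + 0.0317) = 0.206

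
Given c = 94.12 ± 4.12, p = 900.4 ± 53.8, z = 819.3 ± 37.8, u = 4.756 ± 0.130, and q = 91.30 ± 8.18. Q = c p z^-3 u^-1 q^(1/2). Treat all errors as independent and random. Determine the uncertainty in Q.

5.12e-05

Products/powers → add relative errors in quadrature, weighted by exponent:
  (1·δc/c)² = (1×0.0438)² = 0.00192;  (1·δp/p)² = (1×0.0598)² = 0.00357;  (-3·δz/z)² = (-3×0.0461)² = 0.0192;  (-1·δu/u)² = (-1×0.0273)² = 0.000747;  (½·δq/q)² = (0.5×0.0896)² = 0.00201
δQ/Q = √(0.0274) = 0.166
Q = 0.0003096, so δQ = 0.166 × 0.0003096 = 5.12e-05.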